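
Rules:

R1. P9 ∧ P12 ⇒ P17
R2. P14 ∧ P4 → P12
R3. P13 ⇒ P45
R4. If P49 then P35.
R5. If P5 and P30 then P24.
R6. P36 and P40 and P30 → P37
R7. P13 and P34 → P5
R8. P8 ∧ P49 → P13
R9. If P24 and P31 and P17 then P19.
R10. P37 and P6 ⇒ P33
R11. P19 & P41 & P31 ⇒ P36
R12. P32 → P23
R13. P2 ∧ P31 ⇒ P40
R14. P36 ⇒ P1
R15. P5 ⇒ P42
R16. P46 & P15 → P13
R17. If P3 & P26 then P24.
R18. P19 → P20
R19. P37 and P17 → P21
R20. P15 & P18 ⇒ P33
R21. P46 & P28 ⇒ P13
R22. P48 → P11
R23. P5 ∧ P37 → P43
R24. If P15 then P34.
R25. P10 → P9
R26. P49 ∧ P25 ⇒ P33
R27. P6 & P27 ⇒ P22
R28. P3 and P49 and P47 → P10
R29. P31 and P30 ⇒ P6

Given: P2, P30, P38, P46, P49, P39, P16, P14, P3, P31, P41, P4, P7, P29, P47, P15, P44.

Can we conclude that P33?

Yes

P12  (by R2: P14, P4)
P40  (by R13: P2, P31)
P13  (by R16: P46, P15)
P34  (by R24: P15)
P10  (by R28: P3, P49, P47)
P6  (by R29: P31, P30)
P5  (by R7: P13, P34)
P9  (by R25: P10)
P17  (by R1: P9, P12)
P24  (by R5: P5, P30)
P19  (by R9: P24, P31, P17)
P36  (by R11: P19, P41, P31)
P37  (by R6: P36, P40, P30)
P33  (by R10: P37, P6)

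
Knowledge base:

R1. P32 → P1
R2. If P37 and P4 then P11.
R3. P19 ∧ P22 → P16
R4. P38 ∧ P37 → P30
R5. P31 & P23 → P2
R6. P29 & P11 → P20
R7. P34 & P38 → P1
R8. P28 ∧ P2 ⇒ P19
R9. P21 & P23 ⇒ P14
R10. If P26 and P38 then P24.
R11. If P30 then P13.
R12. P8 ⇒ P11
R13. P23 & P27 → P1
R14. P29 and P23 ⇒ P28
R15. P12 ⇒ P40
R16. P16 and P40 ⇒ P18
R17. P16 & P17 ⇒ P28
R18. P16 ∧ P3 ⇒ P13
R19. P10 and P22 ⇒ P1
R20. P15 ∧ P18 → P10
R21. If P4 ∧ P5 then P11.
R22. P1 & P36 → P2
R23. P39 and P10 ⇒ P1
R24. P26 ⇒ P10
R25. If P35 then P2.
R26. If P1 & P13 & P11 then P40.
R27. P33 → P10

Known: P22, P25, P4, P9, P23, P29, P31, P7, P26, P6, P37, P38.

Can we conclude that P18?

Yes

P11  (by R2: P37, P4)
P30  (by R4: P38, P37)
P2  (by R5: P31, P23)
P13  (by R11: P30)
P28  (by R14: P29, P23)
P10  (by R24: P26)
P19  (by R8: P28, P2)
P1  (by R19: P10, P22)
P40  (by R26: P1, P13, P11)
P16  (by R3: P19, P22)
P18  (by R16: P16, P40)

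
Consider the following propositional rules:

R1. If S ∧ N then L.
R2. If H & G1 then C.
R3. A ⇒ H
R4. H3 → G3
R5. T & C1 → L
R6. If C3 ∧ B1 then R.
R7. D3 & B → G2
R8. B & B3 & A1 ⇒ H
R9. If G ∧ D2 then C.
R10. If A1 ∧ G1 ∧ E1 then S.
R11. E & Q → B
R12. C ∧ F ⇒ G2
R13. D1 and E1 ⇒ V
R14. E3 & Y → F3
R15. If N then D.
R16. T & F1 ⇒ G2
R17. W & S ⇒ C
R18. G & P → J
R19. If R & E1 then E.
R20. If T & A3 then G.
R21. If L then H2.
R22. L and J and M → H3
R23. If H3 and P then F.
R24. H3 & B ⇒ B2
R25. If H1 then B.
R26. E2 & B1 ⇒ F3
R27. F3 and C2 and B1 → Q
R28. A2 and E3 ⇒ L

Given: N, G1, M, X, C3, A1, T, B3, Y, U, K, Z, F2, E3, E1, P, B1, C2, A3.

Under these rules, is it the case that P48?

Forward chaining from the given facts derives: R, S, F3, D, E, G, Q, L, B, J, H2, H3, F, B2, G3, H, C, G2.
No rule has P48 as its conclusion, and it is not among the given facts.

No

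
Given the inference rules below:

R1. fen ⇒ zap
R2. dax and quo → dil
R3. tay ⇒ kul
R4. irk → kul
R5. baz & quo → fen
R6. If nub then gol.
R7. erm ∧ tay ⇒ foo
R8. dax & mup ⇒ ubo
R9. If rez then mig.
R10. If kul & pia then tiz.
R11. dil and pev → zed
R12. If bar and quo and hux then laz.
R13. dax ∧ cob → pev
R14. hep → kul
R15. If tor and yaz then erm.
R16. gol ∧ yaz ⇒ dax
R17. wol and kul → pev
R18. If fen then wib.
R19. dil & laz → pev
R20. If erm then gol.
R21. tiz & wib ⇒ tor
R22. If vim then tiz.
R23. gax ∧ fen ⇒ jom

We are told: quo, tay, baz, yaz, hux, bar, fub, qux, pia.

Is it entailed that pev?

kul  (by R3: tay)
fen  (by R5: baz, quo)
tiz  (by R10: kul, pia)
laz  (by R12: bar, quo, hux)
wib  (by R18: fen)
tor  (by R21: tiz, wib)
erm  (by R15: tor, yaz)
gol  (by R20: erm)
dax  (by R16: gol, yaz)
dil  (by R2: dax, quo)
pev  (by R19: dil, laz)

Yes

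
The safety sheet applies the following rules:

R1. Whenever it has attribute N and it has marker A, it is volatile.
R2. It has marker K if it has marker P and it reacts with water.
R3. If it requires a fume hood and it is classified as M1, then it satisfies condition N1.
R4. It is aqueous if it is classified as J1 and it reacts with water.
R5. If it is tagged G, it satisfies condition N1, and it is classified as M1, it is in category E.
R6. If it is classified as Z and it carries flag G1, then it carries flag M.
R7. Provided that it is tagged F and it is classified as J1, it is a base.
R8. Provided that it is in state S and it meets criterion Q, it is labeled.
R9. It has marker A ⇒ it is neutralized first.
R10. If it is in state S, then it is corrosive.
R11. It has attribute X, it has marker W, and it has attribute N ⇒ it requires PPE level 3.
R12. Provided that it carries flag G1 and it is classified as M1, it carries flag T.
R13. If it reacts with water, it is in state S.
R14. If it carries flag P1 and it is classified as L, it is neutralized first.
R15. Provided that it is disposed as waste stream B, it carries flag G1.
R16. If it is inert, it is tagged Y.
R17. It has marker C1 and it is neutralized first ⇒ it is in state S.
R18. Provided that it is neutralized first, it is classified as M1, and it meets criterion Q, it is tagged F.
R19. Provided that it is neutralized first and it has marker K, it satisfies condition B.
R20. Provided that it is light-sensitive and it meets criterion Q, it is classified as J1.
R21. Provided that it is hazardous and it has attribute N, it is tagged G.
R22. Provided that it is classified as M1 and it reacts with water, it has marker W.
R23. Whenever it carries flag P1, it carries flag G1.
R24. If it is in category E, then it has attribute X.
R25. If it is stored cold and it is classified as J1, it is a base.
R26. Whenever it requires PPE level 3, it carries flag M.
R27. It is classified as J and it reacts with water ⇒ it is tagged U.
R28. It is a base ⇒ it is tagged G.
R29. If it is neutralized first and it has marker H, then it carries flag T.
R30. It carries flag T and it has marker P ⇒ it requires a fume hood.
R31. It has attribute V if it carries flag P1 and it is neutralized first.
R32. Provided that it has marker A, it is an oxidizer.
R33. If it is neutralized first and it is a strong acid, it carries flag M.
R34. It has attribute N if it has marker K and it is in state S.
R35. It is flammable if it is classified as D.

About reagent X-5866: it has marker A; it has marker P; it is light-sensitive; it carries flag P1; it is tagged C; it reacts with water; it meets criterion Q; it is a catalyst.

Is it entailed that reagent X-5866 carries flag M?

Forward chaining from the given facts derives: has marker K, is neutralized first, is in state S, satisfies condition B, is classified as J1, carries flag G1, has attribute V, is an oxidizer, has attribute N, is volatile, is aqueous, is labeled, is corrosive.
Rules concluding "it carries flag M": R6 needs "it is classified as Z"; R26 needs "it requires PPE level 3"; R33 needs "it is a strong acid" — none of these are established.

No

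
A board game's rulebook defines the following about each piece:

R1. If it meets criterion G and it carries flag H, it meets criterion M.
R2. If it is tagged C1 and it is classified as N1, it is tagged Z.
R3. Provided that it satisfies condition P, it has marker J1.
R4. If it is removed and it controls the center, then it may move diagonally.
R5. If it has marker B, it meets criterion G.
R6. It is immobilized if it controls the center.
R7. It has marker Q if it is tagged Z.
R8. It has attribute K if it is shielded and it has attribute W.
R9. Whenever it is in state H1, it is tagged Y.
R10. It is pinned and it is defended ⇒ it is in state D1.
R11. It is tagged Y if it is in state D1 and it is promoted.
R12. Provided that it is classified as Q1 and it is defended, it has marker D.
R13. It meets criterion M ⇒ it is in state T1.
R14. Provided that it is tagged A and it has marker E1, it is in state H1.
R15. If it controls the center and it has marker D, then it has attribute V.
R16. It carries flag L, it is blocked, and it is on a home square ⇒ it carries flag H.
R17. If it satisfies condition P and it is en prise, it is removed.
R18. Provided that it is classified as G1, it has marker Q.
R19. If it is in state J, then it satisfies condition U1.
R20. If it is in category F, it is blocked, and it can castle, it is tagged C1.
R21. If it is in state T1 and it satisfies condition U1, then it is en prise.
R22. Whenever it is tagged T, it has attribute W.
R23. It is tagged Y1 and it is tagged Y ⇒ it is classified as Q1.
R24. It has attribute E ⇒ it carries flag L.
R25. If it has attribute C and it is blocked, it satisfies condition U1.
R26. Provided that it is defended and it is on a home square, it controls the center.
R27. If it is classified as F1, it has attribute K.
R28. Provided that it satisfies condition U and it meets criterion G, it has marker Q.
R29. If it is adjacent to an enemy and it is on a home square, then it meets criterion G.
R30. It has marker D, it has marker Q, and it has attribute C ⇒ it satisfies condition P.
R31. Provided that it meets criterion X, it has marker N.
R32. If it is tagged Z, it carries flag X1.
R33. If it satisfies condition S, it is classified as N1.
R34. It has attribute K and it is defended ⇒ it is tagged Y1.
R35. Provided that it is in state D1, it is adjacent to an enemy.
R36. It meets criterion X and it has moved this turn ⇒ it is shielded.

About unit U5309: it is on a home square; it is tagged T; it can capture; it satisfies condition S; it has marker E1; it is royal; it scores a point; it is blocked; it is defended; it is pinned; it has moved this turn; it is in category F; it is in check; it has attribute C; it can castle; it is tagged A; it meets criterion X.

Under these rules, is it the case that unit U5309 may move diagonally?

No

Forward chaining from the given facts derives: is in state D1, is in state H1, is tagged C1, has attribute W, satisfies condition U1, controls the center, has marker N, is classified as N1, is adjacent to an enemy, is shielded, is tagged Z, is immobilized, has marker Q, has attribute K, is tagged Y, meets criterion G, carries flag X1, is tagged Y1, is classified as Q1, has marker D, has attribute V, satisfies condition P, has marker J1.
The only rule concluding "it may move diagonally" is R4, which needs "it is removed"; that is never established.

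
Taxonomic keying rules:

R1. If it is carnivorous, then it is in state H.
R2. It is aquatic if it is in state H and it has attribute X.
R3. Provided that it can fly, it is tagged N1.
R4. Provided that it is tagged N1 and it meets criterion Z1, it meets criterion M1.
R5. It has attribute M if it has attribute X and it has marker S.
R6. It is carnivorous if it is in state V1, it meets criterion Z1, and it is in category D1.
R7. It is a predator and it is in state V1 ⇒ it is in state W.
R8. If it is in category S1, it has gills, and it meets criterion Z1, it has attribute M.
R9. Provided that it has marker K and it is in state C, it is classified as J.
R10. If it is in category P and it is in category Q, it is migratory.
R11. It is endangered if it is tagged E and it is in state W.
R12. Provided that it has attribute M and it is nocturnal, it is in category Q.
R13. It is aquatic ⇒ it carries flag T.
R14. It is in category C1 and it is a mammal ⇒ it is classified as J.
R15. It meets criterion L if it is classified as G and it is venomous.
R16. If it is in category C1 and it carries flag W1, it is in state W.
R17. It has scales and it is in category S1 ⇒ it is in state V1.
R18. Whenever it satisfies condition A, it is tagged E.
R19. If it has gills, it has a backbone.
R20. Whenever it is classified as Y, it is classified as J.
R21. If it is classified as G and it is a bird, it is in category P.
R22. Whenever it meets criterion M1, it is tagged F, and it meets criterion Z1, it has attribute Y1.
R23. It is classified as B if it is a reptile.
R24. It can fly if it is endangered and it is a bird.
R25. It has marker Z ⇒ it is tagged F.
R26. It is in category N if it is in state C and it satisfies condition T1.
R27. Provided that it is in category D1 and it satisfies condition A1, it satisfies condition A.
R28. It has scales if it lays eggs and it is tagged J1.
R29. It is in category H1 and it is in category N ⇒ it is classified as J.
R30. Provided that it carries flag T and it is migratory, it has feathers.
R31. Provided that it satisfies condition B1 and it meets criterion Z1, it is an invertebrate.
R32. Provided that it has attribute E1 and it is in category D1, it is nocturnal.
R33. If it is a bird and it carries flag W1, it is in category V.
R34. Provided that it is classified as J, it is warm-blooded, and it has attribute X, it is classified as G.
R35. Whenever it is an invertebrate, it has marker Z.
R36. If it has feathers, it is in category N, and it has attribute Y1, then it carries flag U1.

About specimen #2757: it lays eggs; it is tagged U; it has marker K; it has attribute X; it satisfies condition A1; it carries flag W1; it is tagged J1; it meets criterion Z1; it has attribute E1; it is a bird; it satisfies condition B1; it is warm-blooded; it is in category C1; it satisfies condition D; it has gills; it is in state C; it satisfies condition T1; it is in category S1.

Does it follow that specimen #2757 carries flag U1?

No

Forward chaining from the given facts derives: has attribute M, is classified as J, is in state W, has a backbone, is in category N, has scales, is an invertebrate, is in category V, is classified as G, has marker Z, is in state V1, is in category P, is tagged F.
The only rule concluding "it carries flag U1" is R36, which needs "it has feathers"; that is never established.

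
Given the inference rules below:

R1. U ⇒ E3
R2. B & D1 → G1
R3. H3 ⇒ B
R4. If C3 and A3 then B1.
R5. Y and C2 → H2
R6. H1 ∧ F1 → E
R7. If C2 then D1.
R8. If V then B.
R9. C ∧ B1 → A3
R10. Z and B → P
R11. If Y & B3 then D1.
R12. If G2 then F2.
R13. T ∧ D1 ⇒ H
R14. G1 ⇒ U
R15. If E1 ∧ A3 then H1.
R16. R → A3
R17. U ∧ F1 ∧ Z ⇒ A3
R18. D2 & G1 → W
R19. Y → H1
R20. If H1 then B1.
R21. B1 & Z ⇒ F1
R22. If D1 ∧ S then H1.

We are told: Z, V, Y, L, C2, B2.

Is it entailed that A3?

D1  (by R7: C2)
B  (by R8: V)
H1  (by R19: Y)
B1  (by R20: H1)
F1  (by R21: B1, Z)
G1  (by R2: B, D1)
U  (by R14: G1)
A3  (by R17: U, F1, Z)

Yes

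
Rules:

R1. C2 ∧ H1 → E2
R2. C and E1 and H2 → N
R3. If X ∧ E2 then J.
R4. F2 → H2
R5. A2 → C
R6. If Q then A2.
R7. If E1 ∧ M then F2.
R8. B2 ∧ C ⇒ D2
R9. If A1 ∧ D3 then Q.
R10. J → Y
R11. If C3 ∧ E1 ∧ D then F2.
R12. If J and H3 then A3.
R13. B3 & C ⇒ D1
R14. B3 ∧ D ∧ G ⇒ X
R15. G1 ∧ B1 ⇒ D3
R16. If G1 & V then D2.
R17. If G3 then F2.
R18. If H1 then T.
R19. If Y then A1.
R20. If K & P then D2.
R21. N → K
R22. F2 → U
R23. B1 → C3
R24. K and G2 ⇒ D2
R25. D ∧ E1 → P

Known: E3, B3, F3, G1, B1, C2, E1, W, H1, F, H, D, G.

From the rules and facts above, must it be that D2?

E2  (by R1: C2, H1)
X  (by R14: B3, D, G)
D3  (by R15: G1, B1)
C3  (by R23: B1)
P  (by R25: D, E1)
J  (by R3: X, E2)
Y  (by R10: J)
F2  (by R11: C3, E1, D)
A1  (by R19: Y)
H2  (by R4: F2)
Q  (by R9: A1, D3)
A2  (by R6: Q)
C  (by R5: A2)
N  (by R2: C, E1, H2)
K  (by R21: N)
D2  (by R20: K, P)

Yes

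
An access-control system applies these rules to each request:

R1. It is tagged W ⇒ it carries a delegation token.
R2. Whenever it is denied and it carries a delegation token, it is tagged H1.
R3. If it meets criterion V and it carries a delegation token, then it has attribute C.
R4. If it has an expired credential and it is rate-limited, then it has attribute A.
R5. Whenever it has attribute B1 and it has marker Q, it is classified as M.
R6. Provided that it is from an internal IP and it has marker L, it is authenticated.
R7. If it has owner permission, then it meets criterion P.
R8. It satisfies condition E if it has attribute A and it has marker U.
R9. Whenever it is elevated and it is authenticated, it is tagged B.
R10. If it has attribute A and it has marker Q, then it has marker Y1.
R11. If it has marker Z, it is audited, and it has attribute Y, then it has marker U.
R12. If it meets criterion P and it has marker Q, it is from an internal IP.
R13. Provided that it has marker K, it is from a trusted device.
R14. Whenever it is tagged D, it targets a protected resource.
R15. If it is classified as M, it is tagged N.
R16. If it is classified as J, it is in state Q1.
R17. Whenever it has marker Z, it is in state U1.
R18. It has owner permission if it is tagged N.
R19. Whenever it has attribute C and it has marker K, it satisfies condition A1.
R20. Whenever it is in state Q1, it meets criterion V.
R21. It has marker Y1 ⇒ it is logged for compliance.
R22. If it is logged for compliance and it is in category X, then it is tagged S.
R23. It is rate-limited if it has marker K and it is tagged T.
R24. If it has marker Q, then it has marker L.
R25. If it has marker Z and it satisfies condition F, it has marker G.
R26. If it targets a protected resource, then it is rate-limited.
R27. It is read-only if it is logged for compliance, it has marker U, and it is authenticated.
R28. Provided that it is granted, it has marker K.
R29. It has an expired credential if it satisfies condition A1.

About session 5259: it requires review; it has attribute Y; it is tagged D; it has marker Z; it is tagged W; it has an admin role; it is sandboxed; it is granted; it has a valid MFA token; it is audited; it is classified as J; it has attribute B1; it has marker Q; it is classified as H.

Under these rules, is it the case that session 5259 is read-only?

By R1 (it is tagged W): it carries a delegation token.
By R5 (it has attribute B1, it has marker Q): it is classified as M.
By R11 (it has marker Z, it is audited, it has attribute Y): it has marker U.
By R14 (it is tagged D): it targets a protected resource.
By R15 (it is classified as M): it is tagged N.
By R16 (it is classified as J): it is in state Q1.
By R18 (it is tagged N): it has owner permission.
By R20 (it is in state Q1): it meets criterion V.
By R24 (it has marker Q): it has marker L.
By R26 (it targets a protected resource): it is rate-limited.
By R28 (it is granted): it has marker K.
By R3 (it meets criterion V, it carries a delegation token): it has attribute C.
By R7 (it has owner permission): it meets criterion P.
By R12 (it meets criterion P, it has marker Q): it is from an internal IP.
By R19 (it has attribute C, it has marker K): it satisfies condition A1.
By R29 (it satisfies condition A1): it has an expired credential.
By R4 (it has an expired credential, it is rate-limited): it has attribute A.
By R6 (it is from an internal IP, it has marker L): it is authenticated.
By R10 (it has attribute A, it has marker Q): it has marker Y1.
By R21 (it has marker Y1): it is logged for compliance.
By R27 (it is logged for compliance, it has marker U, it is authenticated): it is read-only.

Yes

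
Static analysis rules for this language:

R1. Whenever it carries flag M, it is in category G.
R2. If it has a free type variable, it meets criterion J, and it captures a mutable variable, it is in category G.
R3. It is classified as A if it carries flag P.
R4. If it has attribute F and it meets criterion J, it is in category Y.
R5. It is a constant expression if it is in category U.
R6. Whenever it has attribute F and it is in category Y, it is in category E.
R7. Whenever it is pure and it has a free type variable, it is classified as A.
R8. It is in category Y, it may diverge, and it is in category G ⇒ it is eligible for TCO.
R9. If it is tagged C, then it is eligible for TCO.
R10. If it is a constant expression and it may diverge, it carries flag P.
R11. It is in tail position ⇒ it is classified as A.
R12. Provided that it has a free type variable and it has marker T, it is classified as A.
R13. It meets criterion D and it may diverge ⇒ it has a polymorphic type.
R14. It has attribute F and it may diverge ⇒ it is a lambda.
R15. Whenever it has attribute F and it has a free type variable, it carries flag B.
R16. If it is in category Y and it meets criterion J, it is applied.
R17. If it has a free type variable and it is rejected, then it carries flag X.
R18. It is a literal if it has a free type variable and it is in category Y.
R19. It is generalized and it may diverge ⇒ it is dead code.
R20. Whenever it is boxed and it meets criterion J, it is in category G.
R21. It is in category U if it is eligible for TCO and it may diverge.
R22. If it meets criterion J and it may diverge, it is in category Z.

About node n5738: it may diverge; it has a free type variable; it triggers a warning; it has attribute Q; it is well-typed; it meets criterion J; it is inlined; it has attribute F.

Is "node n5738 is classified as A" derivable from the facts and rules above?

Forward chaining from the given facts derives: is in category Y, is in category E, is a lambda, carries flag B, is applied, is a literal, is in category Z.
Rules concluding "it is classified as A": R3 needs "it carries flag P"; R7 needs "it is pure"; R11 needs "it is in tail position"; R12 needs "it has marker T" — none of these are established.

No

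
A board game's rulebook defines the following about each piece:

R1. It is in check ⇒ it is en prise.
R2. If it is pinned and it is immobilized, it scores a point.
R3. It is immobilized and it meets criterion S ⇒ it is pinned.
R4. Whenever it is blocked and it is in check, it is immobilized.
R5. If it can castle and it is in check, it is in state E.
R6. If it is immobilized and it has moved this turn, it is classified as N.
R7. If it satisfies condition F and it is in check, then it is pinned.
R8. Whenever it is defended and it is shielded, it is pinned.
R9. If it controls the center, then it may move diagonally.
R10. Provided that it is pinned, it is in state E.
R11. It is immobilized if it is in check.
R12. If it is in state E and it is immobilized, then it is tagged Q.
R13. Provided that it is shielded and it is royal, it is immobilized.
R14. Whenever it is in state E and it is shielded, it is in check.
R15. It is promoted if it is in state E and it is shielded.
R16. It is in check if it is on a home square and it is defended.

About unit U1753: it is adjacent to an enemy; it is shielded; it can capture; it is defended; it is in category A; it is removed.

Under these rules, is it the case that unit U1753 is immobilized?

Yes

By R8 (it is defended, it is shielded): it is pinned.
By R10 (it is pinned): it is in state E.
By R14 (it is in state E, it is shielded): it is in check.
By R11 (it is in check): it is immobilized.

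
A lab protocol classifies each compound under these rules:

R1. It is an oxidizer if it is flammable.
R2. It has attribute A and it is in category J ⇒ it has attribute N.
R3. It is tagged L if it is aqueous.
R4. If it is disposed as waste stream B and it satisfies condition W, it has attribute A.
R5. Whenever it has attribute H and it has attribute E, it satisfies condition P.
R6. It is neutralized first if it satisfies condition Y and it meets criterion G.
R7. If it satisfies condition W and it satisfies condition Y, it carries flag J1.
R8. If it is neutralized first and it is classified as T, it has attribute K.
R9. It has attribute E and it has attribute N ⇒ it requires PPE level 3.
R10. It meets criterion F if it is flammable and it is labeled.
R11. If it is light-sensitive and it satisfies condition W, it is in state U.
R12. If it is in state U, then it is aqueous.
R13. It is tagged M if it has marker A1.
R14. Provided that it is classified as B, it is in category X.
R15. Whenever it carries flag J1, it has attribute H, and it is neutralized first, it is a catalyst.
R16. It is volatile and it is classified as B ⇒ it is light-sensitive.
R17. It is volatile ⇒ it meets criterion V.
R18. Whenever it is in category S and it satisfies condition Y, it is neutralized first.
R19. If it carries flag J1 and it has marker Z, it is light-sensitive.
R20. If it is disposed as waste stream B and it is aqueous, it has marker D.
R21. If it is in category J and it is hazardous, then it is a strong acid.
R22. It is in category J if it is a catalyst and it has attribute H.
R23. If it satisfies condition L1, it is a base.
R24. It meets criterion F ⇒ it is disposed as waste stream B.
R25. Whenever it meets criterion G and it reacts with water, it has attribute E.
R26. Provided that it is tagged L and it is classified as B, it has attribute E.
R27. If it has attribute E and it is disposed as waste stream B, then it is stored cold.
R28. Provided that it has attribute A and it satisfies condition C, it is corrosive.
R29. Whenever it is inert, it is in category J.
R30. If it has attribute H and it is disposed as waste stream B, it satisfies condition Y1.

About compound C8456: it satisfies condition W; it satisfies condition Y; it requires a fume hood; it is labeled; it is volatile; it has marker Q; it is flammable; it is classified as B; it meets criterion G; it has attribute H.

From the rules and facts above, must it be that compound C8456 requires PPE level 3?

Yes

By R6 (it satisfies condition Y, it meets criterion G): it is neutralized first.
By R7 (it satisfies condition W, it satisfies condition Y): it carries flag J1.
By R10 (it is flammable, it is labeled): it meets criterion F.
By R15 (it carries flag J1, it has attribute H, it is neutralized first): it is a catalyst.
By R16 (it is volatile, it is classified as B): it is light-sensitive.
By R22 (it is a catalyst, it has attribute H): it is in category J.
By R24 (it meets criterion F): it is disposed as waste stream B.
By R4 (it is disposed as waste stream B, it satisfies condition W): it has attribute A.
By R11 (it is light-sensitive, it satisfies condition W): it is in state U.
By R12 (it is in state U): it is aqueous.
By R2 (it has attribute A, it is in category J): it has attribute N.
By R3 (it is aqueous): it is tagged L.
By R26 (it is tagged L, it is classified as B): it has attribute E.
By R9 (it has attribute E, it has attribute N): it requires PPE level 3.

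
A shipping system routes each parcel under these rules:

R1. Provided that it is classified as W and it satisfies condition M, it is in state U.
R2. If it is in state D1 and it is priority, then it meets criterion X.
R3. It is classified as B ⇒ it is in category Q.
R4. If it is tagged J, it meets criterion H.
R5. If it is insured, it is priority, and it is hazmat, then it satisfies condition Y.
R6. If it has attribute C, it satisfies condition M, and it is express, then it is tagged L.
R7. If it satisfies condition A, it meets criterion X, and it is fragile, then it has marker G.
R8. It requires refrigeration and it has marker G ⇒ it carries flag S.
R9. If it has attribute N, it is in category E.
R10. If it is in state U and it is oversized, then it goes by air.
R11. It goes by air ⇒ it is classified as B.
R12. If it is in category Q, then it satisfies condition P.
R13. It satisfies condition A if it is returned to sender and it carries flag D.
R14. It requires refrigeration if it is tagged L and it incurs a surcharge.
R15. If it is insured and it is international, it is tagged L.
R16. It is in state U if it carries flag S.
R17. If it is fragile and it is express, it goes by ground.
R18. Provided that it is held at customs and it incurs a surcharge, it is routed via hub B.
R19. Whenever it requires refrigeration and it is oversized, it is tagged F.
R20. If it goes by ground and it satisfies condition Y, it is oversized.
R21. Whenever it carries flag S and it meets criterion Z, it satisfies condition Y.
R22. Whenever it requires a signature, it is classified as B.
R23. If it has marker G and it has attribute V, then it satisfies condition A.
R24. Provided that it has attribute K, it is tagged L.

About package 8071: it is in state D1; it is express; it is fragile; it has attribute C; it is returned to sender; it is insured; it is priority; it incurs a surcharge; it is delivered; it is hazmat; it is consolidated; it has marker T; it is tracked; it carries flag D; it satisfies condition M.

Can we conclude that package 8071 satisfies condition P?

Yes

By R2 (it is in state D1, it is priority): it meets criterion X.
By R5 (it is insured, it is priority, it is hazmat): it satisfies condition Y.
By R6 (it has attribute C, it satisfies condition M, it is express): it is tagged L.
By R13 (it is returned to sender, it carries flag D): it satisfies condition A.
By R14 (it is tagged L, it incurs a surcharge): it requires refrigeration.
By R17 (it is fragile, it is express): it goes by ground.
By R20 (it goes by ground, it satisfies condition Y): it is oversized.
By R7 (it satisfies condition A, it meets criterion X, it is fragile): it has marker G.
By R8 (it requires refrigeration, it has marker G): it carries flag S.
By R16 (it carries flag S): it is in state U.
By R10 (it is in state U, it is oversized): it goes by air.
By R11 (it goes by air): it is classified as B.
By R3 (it is classified as B): it is in category Q.
By R12 (it is in category Q): it satisfies condition P.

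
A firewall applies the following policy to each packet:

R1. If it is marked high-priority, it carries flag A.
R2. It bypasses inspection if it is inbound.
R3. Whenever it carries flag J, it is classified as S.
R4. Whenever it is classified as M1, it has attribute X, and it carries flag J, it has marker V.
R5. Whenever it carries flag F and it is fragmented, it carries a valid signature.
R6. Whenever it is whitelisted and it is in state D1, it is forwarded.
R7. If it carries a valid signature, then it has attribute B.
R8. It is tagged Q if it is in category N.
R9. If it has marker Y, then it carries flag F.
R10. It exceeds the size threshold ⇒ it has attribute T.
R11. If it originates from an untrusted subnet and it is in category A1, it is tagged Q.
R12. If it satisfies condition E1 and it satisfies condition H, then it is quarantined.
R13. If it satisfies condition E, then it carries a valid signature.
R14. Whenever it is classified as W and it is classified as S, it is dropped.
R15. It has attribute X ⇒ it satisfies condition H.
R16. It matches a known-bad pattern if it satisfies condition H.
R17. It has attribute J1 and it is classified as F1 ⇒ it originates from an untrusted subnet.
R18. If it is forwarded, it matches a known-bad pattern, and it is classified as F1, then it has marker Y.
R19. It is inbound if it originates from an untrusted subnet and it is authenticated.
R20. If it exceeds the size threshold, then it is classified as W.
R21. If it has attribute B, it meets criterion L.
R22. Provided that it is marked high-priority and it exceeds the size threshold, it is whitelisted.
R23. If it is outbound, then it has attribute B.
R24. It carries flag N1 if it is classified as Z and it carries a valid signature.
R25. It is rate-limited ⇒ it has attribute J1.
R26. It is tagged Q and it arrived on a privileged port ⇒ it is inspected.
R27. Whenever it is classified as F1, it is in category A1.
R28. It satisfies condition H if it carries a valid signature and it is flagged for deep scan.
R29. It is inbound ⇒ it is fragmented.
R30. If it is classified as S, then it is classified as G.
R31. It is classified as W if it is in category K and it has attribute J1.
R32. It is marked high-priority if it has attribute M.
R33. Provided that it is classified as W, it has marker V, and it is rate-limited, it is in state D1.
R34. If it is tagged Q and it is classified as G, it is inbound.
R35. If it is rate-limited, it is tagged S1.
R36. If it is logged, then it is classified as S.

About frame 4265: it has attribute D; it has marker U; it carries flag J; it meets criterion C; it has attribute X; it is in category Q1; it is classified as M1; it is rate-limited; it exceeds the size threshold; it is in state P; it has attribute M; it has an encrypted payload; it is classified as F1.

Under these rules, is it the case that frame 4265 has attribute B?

By R3 (it carries flag J): it is classified as S.
By R4 (it is classified as M1, it has attribute X, it carries flag J): it has marker V.
By R15 (it has attribute X): it satisfies condition H.
By R16 (it satisfies condition H): it matches a known-bad pattern.
By R20 (it exceeds the size threshold): it is classified as W.
By R25 (it is rate-limited): it has attribute J1.
By R27 (it is classified as F1): it is in category A1.
By R30 (it is classified as S): it is classified as G.
By R32 (it has attribute M): it is marked high-priority.
By R33 (it is classified as W, it has marker V, it is rate-limited): it is in state D1.
By R17 (it has attribute J1, it is classified as F1): it originates from an untrusted subnet.
By R22 (it is marked high-priority, it exceeds the size threshold): it is whitelisted.
By R6 (it is whitelisted, it is in state D1): it is forwarded.
By R11 (it originates from an untrusted subnet, it is in category A1): it is tagged Q.
By R18 (it is forwarded, it matches a known-bad pattern, it is classified as F1): it has marker Y.
By R34 (it is tagged Q, it is classified as G): it is inbound.
By R9 (it has marker Y): it carries flag F.
By R29 (it is inbound): it is fragmented.
By R5 (it carries flag F, it is fragmented): it carries a valid signature.
By R7 (it carries a valid signature): it has attribute B.

Yes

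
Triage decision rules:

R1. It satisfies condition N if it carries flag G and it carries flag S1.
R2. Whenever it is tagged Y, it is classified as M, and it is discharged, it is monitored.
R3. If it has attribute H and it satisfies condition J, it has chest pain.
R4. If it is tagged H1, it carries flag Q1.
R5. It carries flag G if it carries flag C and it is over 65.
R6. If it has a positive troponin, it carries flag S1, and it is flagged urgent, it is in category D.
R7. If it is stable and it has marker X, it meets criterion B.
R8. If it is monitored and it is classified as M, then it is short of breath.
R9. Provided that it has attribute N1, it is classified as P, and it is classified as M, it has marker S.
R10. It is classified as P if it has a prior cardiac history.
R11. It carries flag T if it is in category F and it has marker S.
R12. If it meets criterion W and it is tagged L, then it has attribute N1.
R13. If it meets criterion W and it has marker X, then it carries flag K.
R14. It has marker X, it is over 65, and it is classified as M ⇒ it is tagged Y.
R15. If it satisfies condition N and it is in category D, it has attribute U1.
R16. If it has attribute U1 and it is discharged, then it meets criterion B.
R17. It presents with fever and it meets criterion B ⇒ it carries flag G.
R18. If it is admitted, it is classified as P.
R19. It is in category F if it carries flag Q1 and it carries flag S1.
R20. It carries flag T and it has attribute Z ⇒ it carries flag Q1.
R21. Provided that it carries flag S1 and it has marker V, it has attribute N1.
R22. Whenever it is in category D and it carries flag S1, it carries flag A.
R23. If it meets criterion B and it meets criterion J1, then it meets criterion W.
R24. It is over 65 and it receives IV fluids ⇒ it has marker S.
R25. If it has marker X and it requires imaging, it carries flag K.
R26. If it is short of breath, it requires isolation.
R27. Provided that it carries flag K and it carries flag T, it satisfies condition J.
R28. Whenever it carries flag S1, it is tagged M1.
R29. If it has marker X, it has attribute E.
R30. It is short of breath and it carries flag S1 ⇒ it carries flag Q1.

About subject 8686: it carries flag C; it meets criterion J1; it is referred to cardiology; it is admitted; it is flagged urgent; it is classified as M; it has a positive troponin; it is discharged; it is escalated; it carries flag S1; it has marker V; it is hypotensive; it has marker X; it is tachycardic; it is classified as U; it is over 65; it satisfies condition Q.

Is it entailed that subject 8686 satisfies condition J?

Yes

By R5 (it carries flag C, it is over 65): it carries flag G.
By R6 (it has a positive troponin, it carries flag S1, it is flagged urgent): it is in category D.
By R14 (it has marker X, it is over 65, it is classified as M): it is tagged Y.
By R18 (it is admitted): it is classified as P.
By R21 (it carries flag S1, it has marker V): it has attribute N1.
By R1 (it carries flag G, it carries flag S1): it satisfies condition N.
By R2 (it is tagged Y, it is classified as M, it is discharged): it is monitored.
By R8 (it is monitored, it is classified as M): it is short of breath.
By R9 (it has attribute N1, it is classified as P, it is classified as M): it has marker S.
By R15 (it satisfies condition N, it is in category D): it has attribute U1.
By R16 (it has attribute U1, it is discharged): it meets criterion B.
By R23 (it meets criterion B, it meets criterion J1): it meets criterion W.
By R30 (it is short of breath, it carries flag S1): it carries flag Q1.
By R13 (it meets criterion W, it has marker X): it carries flag K.
By R19 (it carries flag Q1, it carries flag S1): it is in category F.
By R11 (it is in category F, it has marker S): it carries flag T.
By R27 (it carries flag K, it carries flag T): it satisfies condition J.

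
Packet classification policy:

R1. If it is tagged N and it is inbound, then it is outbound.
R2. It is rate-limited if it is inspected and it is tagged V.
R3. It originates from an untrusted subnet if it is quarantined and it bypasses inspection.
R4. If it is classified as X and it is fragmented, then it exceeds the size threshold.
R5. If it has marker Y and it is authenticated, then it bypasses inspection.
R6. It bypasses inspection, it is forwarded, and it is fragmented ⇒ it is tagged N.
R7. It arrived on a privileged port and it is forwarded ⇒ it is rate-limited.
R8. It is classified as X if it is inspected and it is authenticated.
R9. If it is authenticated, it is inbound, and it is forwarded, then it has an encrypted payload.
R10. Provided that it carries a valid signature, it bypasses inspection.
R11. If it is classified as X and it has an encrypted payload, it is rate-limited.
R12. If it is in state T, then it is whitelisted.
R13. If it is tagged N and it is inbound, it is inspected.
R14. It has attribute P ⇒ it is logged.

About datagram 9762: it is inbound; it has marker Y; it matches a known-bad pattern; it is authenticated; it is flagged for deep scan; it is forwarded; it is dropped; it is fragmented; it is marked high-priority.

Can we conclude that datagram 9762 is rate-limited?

Yes

By R5 (it has marker Y, it is authenticated): it bypasses inspection.
By R6 (it bypasses inspection, it is forwarded, it is fragmented): it is tagged N.
By R9 (it is authenticated, it is inbound, it is forwarded): it has an encrypted payload.
By R13 (it is tagged N, it is inbound): it is inspected.
By R8 (it is inspected, it is authenticated): it is classified as X.
By R11 (it is classified as X, it has an encrypted payload): it is rate-limited.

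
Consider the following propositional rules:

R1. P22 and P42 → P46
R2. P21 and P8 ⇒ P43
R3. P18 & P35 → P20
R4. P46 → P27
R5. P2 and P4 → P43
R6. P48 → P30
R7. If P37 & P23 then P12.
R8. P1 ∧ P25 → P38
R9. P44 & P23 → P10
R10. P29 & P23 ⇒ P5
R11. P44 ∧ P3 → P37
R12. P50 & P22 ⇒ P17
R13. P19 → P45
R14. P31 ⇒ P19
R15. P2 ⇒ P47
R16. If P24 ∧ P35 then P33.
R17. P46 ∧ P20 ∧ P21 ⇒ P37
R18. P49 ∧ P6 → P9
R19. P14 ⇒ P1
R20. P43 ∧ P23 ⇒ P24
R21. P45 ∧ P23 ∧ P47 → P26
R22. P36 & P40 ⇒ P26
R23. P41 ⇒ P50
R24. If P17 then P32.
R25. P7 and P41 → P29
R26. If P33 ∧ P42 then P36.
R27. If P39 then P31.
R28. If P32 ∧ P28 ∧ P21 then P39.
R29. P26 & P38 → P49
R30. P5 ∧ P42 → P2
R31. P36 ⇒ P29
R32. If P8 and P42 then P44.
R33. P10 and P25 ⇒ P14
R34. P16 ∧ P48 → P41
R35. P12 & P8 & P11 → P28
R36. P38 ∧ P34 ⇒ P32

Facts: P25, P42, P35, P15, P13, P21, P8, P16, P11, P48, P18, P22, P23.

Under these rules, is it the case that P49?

P46  (by R1: P22, P42)
P43  (by R2: P21, P8)
P20  (by R3: P18, P35)
P37  (by R17: P46, P20, P21)
P24  (by R20: P43, P23)
P44  (by R32: P8, P42)
P41  (by R34: P16, P48)
P12  (by R7: P37, P23)
P10  (by R9: P44, P23)
P33  (by R16: P24, P35)
P50  (by R23: P41)
P36  (by R26: P33, P42)
P29  (by R31: P36)
P14  (by R33: P10, P25)
P28  (by R35: P12, P8, P11)
P5  (by R10: P29, P23)
P17  (by R12: P50, P22)
P1  (by R19: P14)
P32  (by R24: P17)
P39  (by R28: P32, P28, P21)
P2  (by R30: P5, P42)
P38  (by R8: P1, P25)
P47  (by R15: P2)
P31  (by R27: P39)
P19  (by R14: P31)
P45  (by R13: P19)
P26  (by R21: P45, P23, P47)
P49  (by R29: P26, P38)

Yes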